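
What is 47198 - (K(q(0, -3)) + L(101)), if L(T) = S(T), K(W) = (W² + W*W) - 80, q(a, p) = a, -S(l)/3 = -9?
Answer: 47251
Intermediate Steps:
S(l) = 27 (S(l) = -3*(-9) = 27)
K(W) = -80 + 2*W² (K(W) = (W² + W²) - 80 = 2*W² - 80 = -80 + 2*W²)
L(T) = 27
47198 - (K(q(0, -3)) + L(101)) = 47198 - ((-80 + 2*0²) + 27) = 47198 - ((-80 + 2*0) + 27) = 47198 - ((-80 + 0) + 27) = 47198 - (-80 + 27) = 47198 - 1*(-53) = 47198 + 53 = 47251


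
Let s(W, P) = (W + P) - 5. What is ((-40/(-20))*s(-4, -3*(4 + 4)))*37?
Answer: -2442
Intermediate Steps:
s(W, P) = -5 + P + W (s(W, P) = (P + W) - 5 = -5 + P + W)
((-40/(-20))*s(-4, -3*(4 + 4)))*37 = ((-40/(-20))*(-5 - 3*(4 + 4) - 4))*37 = ((-40*(-1/20))*(-5 - 3*8 - 4))*37 = (2*(-5 - 24 - 4))*37 = (2*(-33))*37 = -66*37 = -2442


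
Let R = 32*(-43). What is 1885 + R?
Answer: 509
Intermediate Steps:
R = -1376
1885 + R = 1885 - 1376 = 509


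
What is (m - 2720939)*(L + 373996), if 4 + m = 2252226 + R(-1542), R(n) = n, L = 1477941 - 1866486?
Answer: 6841798191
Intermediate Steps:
L = -388545
m = 2250680 (m = -4 + (2252226 - 1542) = -4 + 2250684 = 2250680)
(m - 2720939)*(L + 373996) = (2250680 - 2720939)*(-388545 + 373996) = -470259*(-14549) = 6841798191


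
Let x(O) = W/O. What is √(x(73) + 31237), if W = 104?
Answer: √166469565/73 ≈ 176.74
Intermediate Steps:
x(O) = 104/O
√(x(73) + 31237) = √(104/73 + 31237) = √(2280405/73) = √166469565/73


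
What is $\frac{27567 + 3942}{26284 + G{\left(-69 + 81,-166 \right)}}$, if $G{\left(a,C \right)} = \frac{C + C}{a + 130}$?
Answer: $\frac{2237139}{1865998} \approx 1.1989$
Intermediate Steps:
$G{\left(a,C \right)} = \frac{2 C}{130 + a}$
$\frac{27567 + 3942}{26284 + G{\left(-69 + 81,-166 \right)}} = \frac{27567 + 3942}{26284 + 2 \left(-166\right) \frac{1}{130 + \left(-69 + 81\right)}} = \frac{31509}{26284 + 2 \left(-166\right) \frac{1}{130 + 12}} = \frac{31509}{26284 + 2 \left(-166\right) \frac{1}{142}} = \frac{31509}{26284 - \frac{166}{71}} = \frac{31509}{\frac{1865998}{71}} = 31509 \cdot \frac{71}{1865998} = \frac{2237139}{1865998}$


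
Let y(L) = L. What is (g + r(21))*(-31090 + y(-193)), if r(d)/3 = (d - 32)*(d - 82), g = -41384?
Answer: 1231642993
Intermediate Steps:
r(d) = 3*(-82 + d)*(-32 + d) (r(d) = 3*((d - 32)*(d - 82)) = 3*((-32 + d)*(-82 + d)) = 3*((-82 + d)*(-32 + d)) = 3*(-82 + d)*(-32 + d))
(g + r(21))*(-31090 + y(-193)) = (-41384 + (7872 - 342*21 + 3*21**2))*(-31090 - 193) = (-41384 + (7872 - 7182 + 3*441))*(-31283) = (-41384 + (7872 - 7182 + 1323))*(-31283) = (-41384 + 2013)*(-31283) = -39371*(-31283) = 1231642993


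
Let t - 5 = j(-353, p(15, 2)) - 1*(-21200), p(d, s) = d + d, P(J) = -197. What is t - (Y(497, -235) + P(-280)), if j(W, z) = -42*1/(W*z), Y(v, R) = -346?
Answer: 38385227/1765 ≈ 21748.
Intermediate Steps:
p(d, s) = 2*d
j(W, z) = -42/(W*z)
t = 37426832/1765 (t = 5 + (-42/(-353*2*15) - 1*(-21200)) = 5 + (-42*(-1/353)/30 + 21200) = 5 + (-42*(-1/353)*1/30 + 21200) = 5 + (7/1765 + 21200) = 5 + 37418007/1765 = 37426832/1765 ≈ 21205.)
t - (Y(497, -235) + P(-280)) = 37426832/1765 - (-346 - 197) = 37426832/1765 - 1*(-543) = 37426832/1765 + 543 = 38385227/1765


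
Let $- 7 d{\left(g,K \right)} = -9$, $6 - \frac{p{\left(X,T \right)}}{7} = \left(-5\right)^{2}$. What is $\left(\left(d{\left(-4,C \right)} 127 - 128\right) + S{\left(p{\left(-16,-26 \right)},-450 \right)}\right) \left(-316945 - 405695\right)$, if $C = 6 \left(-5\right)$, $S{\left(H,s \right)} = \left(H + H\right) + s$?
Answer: $\frac{3443379600}{7} \approx 4.9191 \cdot 10^{8}$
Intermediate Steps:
$p{\left(X,T \right)} = -133$ ($p{\left(X,T \right)} = 42 - 7 \left(-5\right)^{2} = 42 - 175 = -133$)
$S{\left(H,s \right)} = s + 2 H$ ($S{\left(H,s \right)} = 2 H + s = s + 2 H$)
$C = -30$
$d{\left(g,K \right)} = \frac{9}{7}$ ($d{\left(g,K \right)} = \left(- \frac{1}{7}\right) \left(-9\right) = \frac{9}{7}$)
$\left(\left(d{\left(-4,C \right)} 127 - 128\right) + S{\left(p{\left(-16,-26 \right)},-450 \right)}\right) \left(-316945 - 405695\right) = \left(\left(\frac{9}{7} \cdot 127 - 128\right) + \left(-450 + 2 \left(-133\right)\right)\right) \left(-316945 - 405695\right) = \left(\left(\frac{1143}{7} - 128\right) - 716\right) \left(-722640\right) = \left(\frac{247}{7} - 716\right) \left(-722640\right) = \left(- \frac{4765}{7}\right) \left(-722640\right) = \frac{3443379600}{7}$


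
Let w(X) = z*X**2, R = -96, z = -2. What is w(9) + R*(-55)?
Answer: 5118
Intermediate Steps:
w(X) = -2*X**2
w(9) + R*(-55) = -2*9**2 - 96*(-55) = -2*81 + 5280 = -162 + 5280 = 5118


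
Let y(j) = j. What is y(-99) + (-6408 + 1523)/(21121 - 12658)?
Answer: -842722/8463 ≈ -99.577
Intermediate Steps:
y(-99) + (-6408 + 1523)/(21121 - 12658) = -99 + (-6408 + 1523)/(21121 - 12658) = -99 - 4885/8463 = -842722/8463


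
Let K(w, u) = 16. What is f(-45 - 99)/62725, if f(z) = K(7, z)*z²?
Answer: 331776/62725 ≈ 5.2894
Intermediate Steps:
f(z) = 16*z²
f(-45 - 99)/62725 = (16*(-45 - 99)²)/62725 = (16*(-144)²)*(1/62725) = (16*20736)*(1/62725) = 331776*(1/62725) = 331776/62725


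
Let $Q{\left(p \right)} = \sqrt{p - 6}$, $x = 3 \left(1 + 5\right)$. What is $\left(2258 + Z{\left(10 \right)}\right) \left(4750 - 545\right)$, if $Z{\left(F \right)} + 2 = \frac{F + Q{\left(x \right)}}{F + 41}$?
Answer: $\frac{483852530}{51} + \frac{8410 \sqrt{3}}{51} \approx 9.4876 \cdot 10^{6}$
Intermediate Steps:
$x = 18$ ($x = 3 \cdot 6 = 18$)
$Q{\left(p \right)} = \sqrt{-6 + p}$
$Z{\left(F \right)} = -2 + \frac{F + 2 \sqrt{3}}{41 + F}$ ($Z{\left(F \right)} = -2 + \frac{F + \sqrt{-6 + 18}}{F + 41} = -2 + \frac{F + \sqrt{12}}{41 + F} = -2 + \frac{F + 2 \sqrt{3}}{41 + F}$)
$\left(2258 + Z{\left(10 \right)}\right) \left(4750 - 545\right) = \left(2258 + \frac{-82 - 10 + 2 \sqrt{3}}{41 + 10}\right) \left(4750 - 545\right) = \left(2258 + \frac{-82 - 10 + 2 \sqrt{3}}{51}\right) 4205 = \left(2258 + \frac{-92 + 2 \sqrt{3}}{51}\right) 4205 = \left(2258 - \left(\frac{92}{51} - \frac{2 \sqrt{3}}{51}\right)\right) 4205 = \left(\frac{115066}{51} + \frac{2 \sqrt{3}}{51}\right) 4205 = \frac{483852530}{51} + \frac{8410 \sqrt{3}}{51}$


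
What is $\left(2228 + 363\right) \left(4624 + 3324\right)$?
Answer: $20593268$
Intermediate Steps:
$\left(2228 + 363\right) \left(4624 + 3324\right) = 2591 \cdot 7948 = 20593268$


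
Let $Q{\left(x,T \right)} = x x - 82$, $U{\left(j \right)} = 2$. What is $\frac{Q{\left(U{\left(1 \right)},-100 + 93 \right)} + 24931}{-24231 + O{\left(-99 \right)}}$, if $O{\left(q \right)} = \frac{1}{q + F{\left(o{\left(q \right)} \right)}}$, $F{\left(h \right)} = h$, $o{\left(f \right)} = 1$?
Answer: $- \frac{2435594}{2374639} \approx -1.0257$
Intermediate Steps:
$Q{\left(x,T \right)} = -82 + x^{2}$ ($Q{\left(x,T \right)} = x^{2} - 82 = -82 + x^{2}$)
$O{\left(q \right)} = \frac{1}{1 + q}$ ($O{\left(q \right)} = \frac{1}{q + 1} = \frac{1}{1 + q}$)
$\frac{Q{\left(U{\left(1 \right)},-100 + 93 \right)} + 24931}{-24231 + O{\left(-99 \right)}} = \frac{\left(-82 + 2^{2}\right) + 24931}{-24231 + \frac{1}{1 - 99}} = \frac{\left(-82 + 4\right) + 24931}{-24231 + \frac{1}{-98}} = \frac{-78 + 24931}{-24231 - \frac{1}{98}} = \frac{24853}{- \frac{2374639}{98}} = 24853 \left(- \frac{98}{2374639}\right) = - \frac{2435594}{2374639}$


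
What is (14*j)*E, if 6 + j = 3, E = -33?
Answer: 1386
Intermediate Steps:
j = -3 (j = -6 + 3 = -3)
(14*j)*E = (14*(-3))*(-33) = -42*(-33) = 1386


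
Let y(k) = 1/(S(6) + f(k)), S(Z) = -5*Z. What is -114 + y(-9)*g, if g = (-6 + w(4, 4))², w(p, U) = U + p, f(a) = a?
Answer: -4450/39 ≈ -114.10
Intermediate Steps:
y(k) = 1/(-30 + k) (y(k) = 1/(-5*6 + k) = 1/(-30 + k))
g = 4 (g = (-6 + (4 + 4))² = (-6 + 8)² = 2² = 4)
-114 + y(-9)*g = -114 + 4/(-30 - 9) = -114 + 4/(-39) = -114 - 1/39*4 = -114 - 4/39 = -4450/39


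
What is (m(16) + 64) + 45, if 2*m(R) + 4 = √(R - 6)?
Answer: 107 + √10/2 ≈ 108.58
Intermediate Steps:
m(R) = -2 + √(-6 + R)/2 (m(R) = -2 + √(R - 6)/2 = -2 + √(-6 + R)/2)
(m(16) + 64) + 45 = ((-2 + √(-6 + 16)/2) + 64) + 45 = ((-2 + √10/2) + 64) + 45 = (62 + √10/2) + 45 = 107 + √10/2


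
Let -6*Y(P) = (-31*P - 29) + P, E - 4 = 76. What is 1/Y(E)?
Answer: 6/2429 ≈ 0.0024702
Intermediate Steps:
E = 80 (E = 4 + 76 = 80)
Y(P) = 29/6 + 5*P (Y(P) = -((-31*P - 29) + P)/6 = -((-29 - 31*P) + P)/6 = -(-29 - 30*P)/6 = 29/6 + 5*P)
1/Y(E) = 1/(29/6 + 5*80) = 1/(29/6 + 400) = 1/(2429/6) = 6/2429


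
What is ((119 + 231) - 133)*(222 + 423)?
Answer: 139965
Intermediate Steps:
((119 + 231) - 133)*(222 + 423) = (350 - 133)*645 = 217*645 = 139965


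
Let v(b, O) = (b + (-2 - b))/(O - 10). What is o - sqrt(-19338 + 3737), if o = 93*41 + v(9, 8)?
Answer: 3814 - I*sqrt(15601) ≈ 3814.0 - 124.9*I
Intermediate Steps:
v(b, O) = -2/(-10 + O)
o = 3814 (o = 93*41 - 2/(-10 + 8) = 3813 - 2/(-2) = 3813 - 2*(-1/2) = 3813 + 1 = 3814)
o - sqrt(-19338 + 3737) = 3814 - sqrt(-19338 + 3737) = 3814 - sqrt(-15601) = 3814 - I*sqrt(15601)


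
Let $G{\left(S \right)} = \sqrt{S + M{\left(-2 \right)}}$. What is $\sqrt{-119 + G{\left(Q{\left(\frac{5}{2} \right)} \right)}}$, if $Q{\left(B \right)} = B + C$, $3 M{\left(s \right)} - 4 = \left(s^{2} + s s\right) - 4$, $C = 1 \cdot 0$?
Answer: $\frac{\sqrt{-4284 + 6 \sqrt{186}}}{6} \approx 10.804 i$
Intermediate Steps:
$C = 0$
$M{\left(s \right)} = \frac{2 s^{2}}{3}$ ($M{\left(s \right)} = \frac{4}{3} + \frac{\left(s^{2} + s s\right) - 4}{3} = \frac{4}{3} + \frac{\left(s^{2} + s^{2}\right) - 4}{3} = \frac{4}{3} + \frac{2 s^{2} - 4}{3} = \frac{4}{3} + \frac{-4 + 2 s^{2}}{3} = \frac{4}{3} + \left(- \frac{4}{3} + \frac{2 s^{2}}{3}\right) = \frac{2 s^{2}}{3}$)
$Q{\left(B \right)} = B$ ($Q{\left(B \right)} = B + 0 = B$)
$G{\left(S \right)} = \sqrt{\frac{8}{3} + S}$ ($G{\left(S \right)} = \sqrt{S + \frac{2 \left(-2\right)^{2}}{3}} = \sqrt{S + \frac{2}{3} \cdot 4} = \sqrt{S + \frac{8}{3}} = \sqrt{\frac{8}{3} + S}$)
$\sqrt{-119 + G{\left(Q{\left(\frac{5}{2} \right)} \right)}} = \sqrt{-119 + \frac{\sqrt{24 + 9 \cdot \frac{5}{2}}}{3}} = \sqrt{-119 + \frac{\sqrt{24 + \frac{45}{2}}}{3}} = \sqrt{-119 + \frac{\sqrt{\frac{93}{2}}}{3}} = \sqrt{-119 + \frac{\frac{1}{2} \sqrt{186}}{3}} = \sqrt{-119 + \frac{\sqrt{186}}{6}}$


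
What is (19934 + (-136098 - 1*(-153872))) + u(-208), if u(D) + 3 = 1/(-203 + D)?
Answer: 15496754/411 ≈ 37705.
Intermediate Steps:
u(D) = -3 + 1/(-203 + D)
(19934 + (-136098 - 1*(-153872))) + u(-208) = (19934 + (-136098 - 1*(-153872))) + (610 - 3*(-208))/(-203 - 208) = (19934 + (-136098 + 153872)) + (610 + 624)/(-411) = (19934 + 17774) - 1/411*1234 = 37708 - 1234/411 = 15496754/411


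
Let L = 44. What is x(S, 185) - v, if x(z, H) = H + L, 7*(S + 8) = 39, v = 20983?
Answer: -20754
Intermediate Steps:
S = -17/7 (S = -8 + (⅐)*39 = -8 + 39/7 = -17/7 ≈ -2.4286)
x(z, H) = 44 + H (x(z, H) = H + 44 = 44 + H)
x(S, 185) - v = (44 + 185) - 1*20983 = 229 - 20983 = -20754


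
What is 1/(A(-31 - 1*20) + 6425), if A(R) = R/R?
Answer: 1/6426 ≈ 0.00015562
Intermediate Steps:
A(R) = 1
1/(A(-31 - 1*20) + 6425) = 1/(1 + 6425) = 1/6426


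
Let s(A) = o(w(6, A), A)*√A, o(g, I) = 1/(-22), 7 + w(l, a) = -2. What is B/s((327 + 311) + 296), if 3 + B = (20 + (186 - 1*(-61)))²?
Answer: -784146*√934/467 ≈ -51316.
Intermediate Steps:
w(l, a) = -9 (w(l, a) = -7 - 2 = -9)
o(g, I) = -1/22
B = 71286 (B = -3 + (20 + (186 - 1*(-61)))² = -3 + (20 + (186 + 61))² = -3 + (20 + 247)² = -3 + 267² = -3 + 71289 = 71286)
s(A) = -√A/22
B/s((327 + 311) + 296) = 71286/((-√((327 + 311) + 296)/22)) = 71286/((-√(638 + 296)/22)) = 71286/((-√934/22)) = 71286*(-11*√934/467) = -784146*√934/467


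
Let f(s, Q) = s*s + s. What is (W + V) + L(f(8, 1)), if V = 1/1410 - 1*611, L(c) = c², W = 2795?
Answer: 10388881/1410 ≈ 7368.0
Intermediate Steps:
f(s, Q) = s + s² (f(s, Q) = s² + s = s + s²)
V = -861509/1410 (V = 1/1410 - 611 = -861509/1410 ≈ -611.00)
(W + V) + L(f(8, 1)) = (2795 - 861509/1410) + (8*(1 + 8))² = 3079441/1410 + (8*9)² = 3079441/1410 + 72² = 3079441/1410 + 5184 = 10388881/1410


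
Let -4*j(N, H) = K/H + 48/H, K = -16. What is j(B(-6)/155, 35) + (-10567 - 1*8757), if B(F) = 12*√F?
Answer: -676348/35 ≈ -19324.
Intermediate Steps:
j(N, H) = -8/H (j(N, H) = -(-16/H + 48/H)/4 = -8/H)
j(B(-6)/155, 35) + (-10567 - 1*8757) = -8/35 + (-10567 - 1*8757) = -8*1/35 + (-10567 - 8757) = -8/35 - 19324 = -676348/35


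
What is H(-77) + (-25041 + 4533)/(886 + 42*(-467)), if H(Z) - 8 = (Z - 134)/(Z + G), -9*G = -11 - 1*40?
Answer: 3019117/250487 ≈ 12.053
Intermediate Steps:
G = 17/3 (G = -(-11 - 1*40)/9 = -(-11 - 40)/9 = -1/9*(-51) = 17/3 ≈ 5.6667)
H(Z) = 8 + (-134 + Z)/(17/3 + Z) (H(Z) = 8 + (Z - 134)/(Z + 17/3) = 8 + (-134 + Z)/(17/3 + Z))
H(-77) + (-25041 + 4533)/(886 + 42*(-467)) = (-266 + 27*(-77))/(17 + 3*(-77)) + (-25041 + 4533)/(886 + 42*(-467)) = (-266 - 2079)/(17 - 231) - 20508/(886 - 19614) = -2345/(-214) - 20508/(-18728) = -1/214*(-2345) - 20508*(-1/18728) = 2345/214 + 5127/4682 = 3019117/250487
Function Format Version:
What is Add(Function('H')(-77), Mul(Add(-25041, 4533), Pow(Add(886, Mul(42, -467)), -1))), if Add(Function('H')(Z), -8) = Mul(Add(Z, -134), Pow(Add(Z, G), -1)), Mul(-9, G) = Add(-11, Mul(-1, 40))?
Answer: Rational(3019117, 250487) ≈ 12.053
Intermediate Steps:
G = Rational(17, 3) (G = Mul(Rational(-1, 9), Add(-11, Mul(-1, 40))) = Mul(Rational(-1, 9), Add(-11, -40)) = Mul(Rational(-1, 9), -51) = Rational(17, 3) ≈ 5.6667)
Function('H')(Z) = Add(8, Mul(Pow(Add(Rational(17, 3), Z), -1), Add(-134, Z))) (Function('H')(Z) = Add(8, Mul(Add(Z, -134), Pow(Add(Z, Rational(17, 3)), -1))) = Add(8, Mul(Add(-134, Z), Pow(Add(Rational(17, 3), Z), -1))) = Add(8, Mul(Pow(Add(Rational(17, 3), Z), -1), Add(-134, Z))))
Add(Function('H')(-77), Mul(Add(-25041, 4533), Pow(Add(886, Mul(42, -467)), -1))) = Add(Mul(Pow(Add(17, Mul(3, -77)), -1), Add(-266, Mul(27, -77))), Mul(Add(-25041, 4533), Pow(Add(886, Mul(42, -467)), -1))) = Add(Mul(Pow(Add(17, -231), -1), Add(-266, -2079)), Mul(-20508, Pow(Add(886, -19614), -1))) = Add(Mul(Pow(-214, -1), -2345), Mul(-20508, Pow(-18728, -1))) = Add(Mul(Rational(-1, 214), -2345), Mul(-20508, Rational(-1, 18728))) = Add(Rational(2345, 214), Rational(5127, 4682)) = Rational(3019117, 250487)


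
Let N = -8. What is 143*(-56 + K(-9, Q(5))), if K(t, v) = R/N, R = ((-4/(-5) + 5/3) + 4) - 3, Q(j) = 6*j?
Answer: -242099/30 ≈ -8070.0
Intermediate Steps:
R = 52/15 (R = ((-4*(-⅕) + 5*(⅓)) + 4) - 3 = ((⅘ + 5/3) + 4) - 3 = (37/15 + 4) - 3 = 97/15 - 3 = 52/15 ≈ 3.4667)
K(t, v) = -13/30 (K(t, v) = (52/15)/(-8) = (52/15)*(-⅛) = -13/30)
143*(-56 + K(-9, Q(5))) = 143*(-56 - 13/30) = 143*(-1693/30) = -242099/30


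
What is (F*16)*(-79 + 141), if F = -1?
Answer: -992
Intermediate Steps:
(F*16)*(-79 + 141) = (-1*16)*(-79 + 141) = -16*62 = -992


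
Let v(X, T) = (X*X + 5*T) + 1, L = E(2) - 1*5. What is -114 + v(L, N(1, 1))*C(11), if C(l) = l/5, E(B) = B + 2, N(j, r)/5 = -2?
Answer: -1098/5 ≈ -219.60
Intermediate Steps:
N(j, r) = -10 (N(j, r) = 5*(-2) = -10)
E(B) = 2 + B
L = -1 (L = (2 + 2) - 1*5 = 4 - 5 = -1)
v(X, T) = 1 + X**2 + 5*T (v(X, T) = (X**2 + 5*T) + 1 = 1 + X**2 + 5*T)
C(l) = l/5 (C(l) = l*(1/5) = l/5)
-114 + v(L, N(1, 1))*C(11) = -114 + (1 + (-1)**2 + 5*(-10))*((1/5)*11) = -114 + (1 + 1 - 50)*(11/5) = -114 - 48*11/5 = -114 - 528/5 = -1098/5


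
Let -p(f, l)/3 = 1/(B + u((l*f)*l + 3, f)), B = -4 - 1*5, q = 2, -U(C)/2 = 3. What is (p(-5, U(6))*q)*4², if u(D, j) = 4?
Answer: 96/5 ≈ 19.200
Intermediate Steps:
U(C) = -6 (U(C) = -2*3 = -6)
B = -9 (B = -4 - 5 = -9)
p(f, l) = ⅗ (p(f, l) = -3/(-9 + 4) = -3/(-5) = -3*(-⅕) = ⅗)
(p(-5, U(6))*q)*4² = ((⅗)*2)*4² = (6/5)*16 = 96/5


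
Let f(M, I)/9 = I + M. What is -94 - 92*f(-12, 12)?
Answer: -94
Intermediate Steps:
f(M, I) = 9*I + 9*M (f(M, I) = 9*(I + M) = 9*I + 9*M)
-94 - 92*f(-12, 12) = -94 - 92*(9*12 + 9*(-12)) = -94 - 92*(108 - 108) = -94 - 92*0 = -94 + 0 = -94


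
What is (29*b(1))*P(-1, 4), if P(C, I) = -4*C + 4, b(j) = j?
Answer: 232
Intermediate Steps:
P(C, I) = 4 - 4*C
(29*b(1))*P(-1, 4) = (29*1)*(4 - 4*(-1)) = 29*(4 + 4) = 29*8 = 232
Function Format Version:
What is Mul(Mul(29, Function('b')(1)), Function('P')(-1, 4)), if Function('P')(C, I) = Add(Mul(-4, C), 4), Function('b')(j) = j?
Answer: 232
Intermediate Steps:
Function('P')(C, I) = Add(4, Mul(-4, C))
Mul(Mul(29, Function('b')(1)), Function('P')(-1, 4)) = Mul(Mul(29, 1), Add(4, Mul(-4, -1))) = Mul(29, Add(4, 4)) = Mul(29, 8) = 232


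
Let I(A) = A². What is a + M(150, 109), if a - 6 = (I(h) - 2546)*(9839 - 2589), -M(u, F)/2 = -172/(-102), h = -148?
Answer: 7157620634/51 ≈ 1.4035e+8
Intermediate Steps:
M(u, F) = -172/51 (M(u, F) = -(-344)/(-102) = -(-344)*(-1)/102 = -2*86/51 = -172/51)
a = 140345506 (a = 6 + ((-148)² - 2546)*(9839 - 2589) = 6 + (21904 - 2546)*7250 = 6 + 19358*7250 = 6 + 140345500 = 140345506)
a + M(150, 109) = 140345506 - 172/51 = 7157620634/51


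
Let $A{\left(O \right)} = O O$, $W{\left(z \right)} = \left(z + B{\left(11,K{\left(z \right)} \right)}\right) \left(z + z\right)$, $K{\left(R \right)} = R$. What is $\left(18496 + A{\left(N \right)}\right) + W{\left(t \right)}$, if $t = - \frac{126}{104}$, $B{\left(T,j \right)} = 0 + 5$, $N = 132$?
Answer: $\frac{48551429}{1352} \approx 35911.0$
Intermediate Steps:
$B{\left(T,j \right)} = 5$
$t = - \frac{63}{52}$ ($t = \left(-126\right) \frac{1}{104} = - \frac{63}{52} \approx -1.2115$)
$W{\left(z \right)} = 2 z \left(5 + z\right)$ ($W{\left(z \right)} = \left(z + 5\right) \left(z + z\right) = \left(5 + z\right) 2 z = 2 z \left(5 + z\right)$)
$A{\left(O \right)} = O^{2}$
$\left(18496 + A{\left(N \right)}\right) + W{\left(t \right)} = \left(18496 + 132^{2}\right) + 2 \left(- \frac{63}{52}\right) \left(5 - \frac{63}{52}\right) = \left(18496 + 17424\right) + 2 \left(- \frac{63}{52}\right) \frac{197}{52} = 35920 - \frac{12411}{1352} = \frac{48551429}{1352}$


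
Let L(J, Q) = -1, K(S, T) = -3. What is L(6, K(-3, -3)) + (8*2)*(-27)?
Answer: -433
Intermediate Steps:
L(6, K(-3, -3)) + (8*2)*(-27) = -1 + (8*2)*(-27) = -1 + 16*(-27) = -1 - 432 = -433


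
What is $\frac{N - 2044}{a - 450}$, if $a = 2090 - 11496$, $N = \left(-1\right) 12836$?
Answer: $\frac{465}{308} \approx 1.5097$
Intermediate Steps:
$N = -12836$
$a = -9406$
$\frac{N - 2044}{a - 450} = \frac{-12836 - 2044}{-9406 - 450} = - \frac{14880}{-9856} = \left(-14880\right) \left(- \frac{1}{9856}\right) = \frac{465}{308}$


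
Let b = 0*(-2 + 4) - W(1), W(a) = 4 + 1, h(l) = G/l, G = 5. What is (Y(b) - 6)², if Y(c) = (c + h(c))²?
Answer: 900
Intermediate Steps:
h(l) = 5/l
W(a) = 5
b = -5 (b = 0*(-2 + 4) - 1*5 = 0*2 - 5 = 0 - 5 = -5)
Y(c) = (c + 5/c)²
(Y(b) - 6)² = ((5 + (-5)²)²/(-5)² - 6)² = ((5 + 25)²/25 - 6)² = ((1/25)*30² - 6)² = ((1/25)*900 - 6)² = (36 - 6)² = 30² = 900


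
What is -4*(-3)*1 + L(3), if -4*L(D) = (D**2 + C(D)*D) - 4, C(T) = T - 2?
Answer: 10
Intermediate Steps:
C(T) = -2 + T
L(D) = 1 - D**2/4 - D*(-2 + D)/4 (L(D) = -((D**2 + (-2 + D)*D) - 4)/4 = -((D**2 + D*(-2 + D)) - 4)/4 = -(-4 + D**2 + D*(-2 + D))/4 = 1 - D**2/4 - D*(-2 + D)/4)
-4*(-3)*1 + L(3) = -4*(-3)*1 + (1 + (1/2)*3 - 1/2*3**2) = 12*1 + (1 + 3/2 - 1/2*9) = 12 + (1 + 3/2 - 9/2) = 12 - 2 = 10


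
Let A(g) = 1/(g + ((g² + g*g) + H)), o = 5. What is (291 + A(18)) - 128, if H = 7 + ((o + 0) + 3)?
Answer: 111004/681 ≈ 163.00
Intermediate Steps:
H = 15 (H = 7 + ((5 + 0) + 3) = 7 + (5 + 3) = 7 + 8 = 15)
A(g) = 1/(15 + g + 2*g²) (A(g) = 1/(g + ((g² + g*g) + 15)) = 1/(g + ((g² + g²) + 15)) = 1/(g + (2*g² + 15)) = 1/(g + (15 + 2*g²)) = 1/(15 + g + 2*g²))
(291 + A(18)) - 128 = (291 + 1/(15 + 18 + 2*18²)) - 128 = (291 + 1/(15 + 18 + 2*324)) - 128 = (291 + 1/(15 + 18 + 648)) - 128 = (291 + 1/681) - 128 = 198172/681 - 128 = 111004/681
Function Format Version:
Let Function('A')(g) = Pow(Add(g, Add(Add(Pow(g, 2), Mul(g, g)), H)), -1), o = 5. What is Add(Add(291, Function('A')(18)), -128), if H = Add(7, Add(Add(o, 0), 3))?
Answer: Rational(111004, 681) ≈ 163.00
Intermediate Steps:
H = 15 (H = Add(7, Add(Add(5, 0), 3)) = Add(7, Add(5, 3)) = Add(7, 8) = 15)
Function('A')(g) = Pow(Add(15, g, Mul(2, Pow(g, 2))), -1) (Function('A')(g) = Pow(Add(g, Add(Add(Pow(g, 2), Mul(g, g)), 15)), -1) = Pow(Add(g, Add(Add(Pow(g, 2), Pow(g, 2)), 15)), -1) = Pow(Add(g, Add(Mul(2, Pow(g, 2)), 15)), -1) = Pow(Add(g, Add(15, Mul(2, Pow(g, 2)))), -1) = Pow(Add(15, g, Mul(2, Pow(g, 2))), -1))
Add(Add(291, Function('A')(18)), -128) = Add(Add(291, Pow(Add(15, 18, Mul(2, Pow(18, 2))), -1)), -128) = Add(Add(291, Pow(Add(15, 18, Mul(2, 324)), -1)), -128) = Add(Add(291, Pow(Add(15, 18, 648), -1)), -128) = Add(Add(291, Pow(681, -1)), -128) = Add(Add(291, Rational(1, 681)), -128) = Add(Rational(198172, 681), -128) = Rational(111004, 681)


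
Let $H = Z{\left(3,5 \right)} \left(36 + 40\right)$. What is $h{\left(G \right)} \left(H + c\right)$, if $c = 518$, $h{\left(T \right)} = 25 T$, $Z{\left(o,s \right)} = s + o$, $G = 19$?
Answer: $534850$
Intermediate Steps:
$Z{\left(o,s \right)} = o + s$
$H = 608$ ($H = \left(3 + 5\right) \left(36 + 40\right) = 8 \cdot 76 = 608$)
$h{\left(G \right)} \left(H + c\right) = 25 \cdot 19 \left(608 + 518\right) = 475 \cdot 1126 = 534850$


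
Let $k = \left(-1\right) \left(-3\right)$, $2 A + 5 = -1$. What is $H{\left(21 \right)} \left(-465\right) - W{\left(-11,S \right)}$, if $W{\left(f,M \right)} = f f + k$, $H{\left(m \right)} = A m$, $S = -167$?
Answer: $29171$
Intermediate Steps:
$A = -3$ ($A = - \frac{5}{2} + \frac{1}{2} \left(-1\right) = - \frac{5}{2} - \frac{1}{2} = -3$)
$k = 3$
$H{\left(m \right)} = - 3 m$
$W{\left(f,M \right)} = 3 + f^{2}$ ($W{\left(f,M \right)} = f f + 3 = f^{2} + 3 = 3 + f^{2}$)
$H{\left(21 \right)} \left(-465\right) - W{\left(-11,S \right)} = \left(-3\right) 21 \left(-465\right) - \left(3 + \left(-11\right)^{2}\right) = \left(-63\right) \left(-465\right) - \left(3 + 121\right) = 29295 - 124 = 29171$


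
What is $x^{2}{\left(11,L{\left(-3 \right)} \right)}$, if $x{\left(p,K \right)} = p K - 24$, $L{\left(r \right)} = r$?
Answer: $3249$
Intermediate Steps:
$x{\left(p,K \right)} = -24 + K p$ ($x{\left(p,K \right)} = K p - 24 = -24 + K p$)
$x^{2}{\left(11,L{\left(-3 \right)} \right)} = \left(-24 - 33\right)^{2} = \left(-57\right)^{2} = 3249$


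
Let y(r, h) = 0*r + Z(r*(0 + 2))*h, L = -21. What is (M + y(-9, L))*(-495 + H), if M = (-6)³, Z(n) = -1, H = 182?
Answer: 61035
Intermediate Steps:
y(r, h) = -h (y(r, h) = 0*r - h = 0 - h = -h)
M = -216
(M + y(-9, L))*(-495 + H) = (-216 - 1*(-21))*(-495 + 182) = (-216 + 21)*(-313) = -195*(-313) = 61035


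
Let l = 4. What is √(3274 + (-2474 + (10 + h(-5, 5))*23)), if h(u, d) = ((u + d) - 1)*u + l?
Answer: √1237 ≈ 35.171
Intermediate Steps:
h(u, d) = 4 + u*(-1 + d + u) (h(u, d) = ((u + d) - 1)*u + 4 = ((d + u) - 1)*u + 4 = (-1 + d + u)*u + 4 = u*(-1 + d + u) + 4 = 4 + u*(-1 + d + u))
√(3274 + (-2474 + (10 + h(-5, 5))*23)) = √(3274 + (-2474 + (10 + (4 + (-5)² - 1*(-5) + 5*(-5)))*23)) = √(3274 + (-2474 + (10 + (4 + 25 + 5 - 25))*23)) = √(3274 + (-2474 + (10 + 9)*23)) = √(3274 + (-2474 + 19*23)) = √(3274 + (-2474 + 437)) = √(3274 - 2037) = √1237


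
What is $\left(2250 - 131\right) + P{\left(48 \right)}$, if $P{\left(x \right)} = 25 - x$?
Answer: $2096$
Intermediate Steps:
$\left(2250 - 131\right) + P{\left(48 \right)} = \left(2250 - 131\right) + \left(25 - 48\right) = 2119 + \left(25 - 48\right) = 2119 - 23 = 2096$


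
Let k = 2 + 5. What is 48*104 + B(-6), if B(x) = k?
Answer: 4999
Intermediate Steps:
k = 7
B(x) = 7
48*104 + B(-6) = 48*104 + 7 = 4992 + 7 = 4999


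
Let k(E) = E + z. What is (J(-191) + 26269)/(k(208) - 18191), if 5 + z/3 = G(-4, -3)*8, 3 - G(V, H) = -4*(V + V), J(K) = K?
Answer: -1003/719 ≈ -1.3950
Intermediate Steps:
G(V, H) = 3 + 8*V (G(V, H) = 3 - (-4)*(V + V) = 3 - (-4)*2*V = 3 - (-8)*V = 3 + 8*V)
z = -711 (z = -15 + 3*((3 + 8*(-4))*8) = -15 + 3*((3 - 32)*8) = -15 + 3*(-29*8) = -15 + 3*(-232) = -15 - 696 = -711)
k(E) = -711 + E (k(E) = E - 711 = -711 + E)
(J(-191) + 26269)/(k(208) - 18191) = (-191 + 26269)/((-711 + 208) - 18191) = 26078/(-503 - 18191) = 26078/(-18694) = 26078*(-1/18694) = -1003/719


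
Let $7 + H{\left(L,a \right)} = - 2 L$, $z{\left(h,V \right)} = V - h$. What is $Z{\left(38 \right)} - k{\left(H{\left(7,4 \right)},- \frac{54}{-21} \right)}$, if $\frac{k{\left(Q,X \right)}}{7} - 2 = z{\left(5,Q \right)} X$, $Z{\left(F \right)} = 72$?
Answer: $526$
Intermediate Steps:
$H{\left(L,a \right)} = -7 - 2 L$
$k{\left(Q,X \right)} = 14 + 7 X \left(-5 + Q\right)$ ($k{\left(Q,X \right)} = 14 + 7 \left(Q - 5\right) X = 14 + 7 \left(-5 + Q\right) X = 14 + 7 X \left(-5 + Q\right)$)
$Z{\left(38 \right)} - k{\left(H{\left(7,4 \right)},- \frac{54}{-21} \right)} = 72 - \left(14 + 7 \left(- \frac{54}{-21}\right) \left(-5 - 21\right)\right) = 72 - \left(14 + 7 \left(\left(-54\right) \left(- \frac{1}{21}\right)\right) \left(-5 - 21\right)\right) = 72 - \left(14 + 7 \cdot \frac{18}{7} \left(-5 - 21\right)\right) = 72 - \left(14 + 7 \cdot \frac{18}{7} \left(-26\right)\right) = 72 - \left(14 - 468\right) = 72 - -454 = 72 + 454 = 526$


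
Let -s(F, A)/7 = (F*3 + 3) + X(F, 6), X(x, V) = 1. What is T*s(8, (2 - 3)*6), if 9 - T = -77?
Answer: -16856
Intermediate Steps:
T = 86 (T = 9 - 1*(-77) = 9 + 77 = 86)
s(F, A) = -28 - 21*F (s(F, A) = -7*((F*3 + 3) + 1) = -7*((3*F + 3) + 1) = -7*((3 + 3*F) + 1) = -7*(4 + 3*F) = -28 - 21*F)
T*s(8, (2 - 3)*6) = 86*(-28 - 21*8) = 86*(-28 - 168) = 86*(-196) = -16856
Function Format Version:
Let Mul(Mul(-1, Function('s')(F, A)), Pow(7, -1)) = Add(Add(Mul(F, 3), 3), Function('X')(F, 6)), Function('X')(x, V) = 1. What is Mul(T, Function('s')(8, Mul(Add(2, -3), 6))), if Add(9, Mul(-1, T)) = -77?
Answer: -16856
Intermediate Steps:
T = 86 (T = Add(9, Mul(-1, -77)) = Add(9, 77) = 86)
Function('s')(F, A) = Add(-28, Mul(-21, F)) (Function('s')(F, A) = Mul(-7, Add(Add(Mul(F, 3), 3), 1)) = Mul(-7, Add(Add(Mul(3, F), 3), 1)) = Mul(-7, Add(Add(3, Mul(3, F)), 1)) = Mul(-7, Add(4, Mul(3, F))) = Add(-28, Mul(-21, F)))
Mul(T, Function('s')(8, Mul(Add(2, -3), 6))) = Mul(86, Add(-28, Mul(-21, 8))) = Mul(86, Add(-28, -168)) = Mul(86, -196) = -16856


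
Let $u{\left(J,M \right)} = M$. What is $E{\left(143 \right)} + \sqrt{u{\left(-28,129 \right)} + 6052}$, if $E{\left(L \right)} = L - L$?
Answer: $\sqrt{6181} \approx 78.619$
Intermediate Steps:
$E{\left(L \right)} = 0$
$E{\left(143 \right)} + \sqrt{u{\left(-28,129 \right)} + 6052} = 0 + \sqrt{129 + 6052} = 0 + \sqrt{6181} = \sqrt{6181}$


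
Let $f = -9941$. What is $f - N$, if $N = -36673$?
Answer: $26732$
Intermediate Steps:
$f - N = -9941 - -36673 = -9941 + 36673 = 26732$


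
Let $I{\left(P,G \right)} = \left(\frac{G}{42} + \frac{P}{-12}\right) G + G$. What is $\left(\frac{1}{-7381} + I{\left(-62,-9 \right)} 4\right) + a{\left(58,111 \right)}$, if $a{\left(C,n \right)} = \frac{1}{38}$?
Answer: $- \frac{420665599}{1963346} \approx -214.26$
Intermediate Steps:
$a{\left(C,n \right)} = \frac{1}{38}$
$I{\left(P,G \right)} = G + G \left(- \frac{P}{12} + \frac{G}{42}\right)$ ($I{\left(P,G \right)} = \left(G \frac{1}{42} + P \left(- \frac{1}{12}\right)\right) G + G = \left(\frac{G}{42} - \frac{P}{12}\right) G + G = \left(- \frac{P}{12} + \frac{G}{42}\right) G + G = G \left(- \frac{P}{12} + \frac{G}{42}\right) + G = G + G \left(- \frac{P}{12} + \frac{G}{42}\right)$)
$\left(\frac{1}{-7381} + I{\left(-62,-9 \right)} 4\right) + a{\left(58,111 \right)} = \left(\frac{1}{-7381} + \frac{1}{84} \left(-9\right) \left(84 - -434 + 2 \left(-9\right)\right) 4\right) + \frac{1}{38} = \left(- \frac{1}{7381} + \frac{1}{84} \left(-9\right) \left(84 + 434 - 18\right) 4\right) + \frac{1}{38} = \left(- \frac{1}{7381} + \frac{1}{84} \left(-9\right) 500 \cdot 4\right) + \frac{1}{38} = \left(- \frac{1}{7381} - \frac{1500}{7}\right) + \frac{1}{38} = - \frac{11071507}{51667} + \frac{1}{38} = - \frac{420665599}{1963346}$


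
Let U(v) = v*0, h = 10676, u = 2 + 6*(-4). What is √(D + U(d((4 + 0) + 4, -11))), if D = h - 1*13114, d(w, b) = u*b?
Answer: I*√2438 ≈ 49.376*I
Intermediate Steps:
u = -22 (u = 2 - 24 = -22)
d(w, b) = -22*b
U(v) = 0
D = -2438 (D = 10676 - 1*13114 = 10676 - 13114 = -2438)
√(D + U(d((4 + 0) + 4, -11))) = √(-2438 + 0) = √(-2438) = I*√2438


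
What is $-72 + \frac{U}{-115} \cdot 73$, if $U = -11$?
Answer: $- \frac{7477}{115} \approx -65.017$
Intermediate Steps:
$-72 + \frac{U}{-115} \cdot 73 = -72 + - \frac{11}{-115} \cdot 73 = -72 + \left(-11\right) \left(- \frac{1}{115}\right) 73 = -72 + \frac{11}{115} \cdot 73 = -72 + \frac{803}{115} = - \frac{7477}{115}$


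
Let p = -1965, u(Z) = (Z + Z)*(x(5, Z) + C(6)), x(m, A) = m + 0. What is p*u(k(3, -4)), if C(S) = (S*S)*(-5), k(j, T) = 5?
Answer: 3438750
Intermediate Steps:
x(m, A) = m
C(S) = -5*S**2 (C(S) = S**2*(-5) = -5*S**2)
u(Z) = -350*Z (u(Z) = (Z + Z)*(5 - 5*6**2) = (2*Z)*(5 - 5*36) = (2*Z)*(5 - 180) = (2*Z)*(-175) = -350*Z)
p*u(k(3, -4)) = -(-687750)*5 = -1965*(-1750) = 3438750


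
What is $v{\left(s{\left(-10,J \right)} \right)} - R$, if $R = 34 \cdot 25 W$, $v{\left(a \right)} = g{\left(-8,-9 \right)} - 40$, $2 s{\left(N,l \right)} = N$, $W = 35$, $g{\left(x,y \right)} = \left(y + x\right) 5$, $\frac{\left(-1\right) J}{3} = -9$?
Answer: $-29875$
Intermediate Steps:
$J = 27$ ($J = \left(-3\right) \left(-9\right) = 27$)
$g{\left(x,y \right)} = 5 x + 5 y$ ($g{\left(x,y \right)} = \left(x + y\right) 5 = 5 x + 5 y$)
$s{\left(N,l \right)} = \frac{N}{2}$
$v{\left(a \right)} = -125$ ($v{\left(a \right)} = \left(5 \left(-8\right) + 5 \left(-9\right)\right) - 40 = \left(-40 - 45\right) - 40 = -85 - 40 = -125$)
$R = 29750$ ($R = 34 \cdot 25 \cdot 35 = 850 \cdot 35 = 29750$)
$v{\left(s{\left(-10,J \right)} \right)} - R = -125 - 29750 = -29875$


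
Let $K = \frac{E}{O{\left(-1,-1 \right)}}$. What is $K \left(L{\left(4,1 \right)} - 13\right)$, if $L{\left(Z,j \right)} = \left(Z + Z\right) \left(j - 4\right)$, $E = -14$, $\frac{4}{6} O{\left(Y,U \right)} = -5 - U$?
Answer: $- \frac{259}{3} \approx -86.333$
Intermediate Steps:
$O{\left(Y,U \right)} = - \frac{15}{2} - \frac{3 U}{2}$ ($O{\left(Y,U \right)} = \frac{3 \left(-5 - U\right)}{2} = - \frac{15}{2} - \frac{3 U}{2}$)
$K = \frac{7}{3}$ ($K = - \frac{14}{- \frac{15}{2} - - \frac{3}{2}} = - \frac{14}{- \frac{15}{2} + \frac{3}{2}} = - \frac{14}{-6} = \left(-14\right) \left(- \frac{1}{6}\right) = \frac{7}{3} \approx 2.3333$)
$L{\left(Z,j \right)} = 2 Z \left(-4 + j\right)$
$K \left(L{\left(4,1 \right)} - 13\right) = \frac{7 \left(2 \cdot 4 \left(-4 + 1\right) - 13\right)}{3} = \frac{7 \left(2 \cdot 4 \left(-3\right) - 13\right)}{3} = \frac{7 \left(-24 - 13\right)}{3} = \frac{7}{3} \left(-37\right) = - \frac{259}{3}$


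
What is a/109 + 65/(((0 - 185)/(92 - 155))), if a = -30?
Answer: 88161/4033 ≈ 21.860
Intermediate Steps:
a/109 + 65/(((0 - 185)/(92 - 155))) = -30/109 + 65/(((0 - 185)/(92 - 155))) = -30*1/109 + 65/((-185/(-63))) = -30/109 + 65/((-185*(-1/63))) = -30/109 + 65/(185/63) = -30/109 + 65*(63/185) = -30/109 + 819/37 = 88161/4033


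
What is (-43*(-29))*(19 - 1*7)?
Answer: 14964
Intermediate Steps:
(-43*(-29))*(19 - 1*7) = 1247*(19 - 7) = 1247*12 = 14964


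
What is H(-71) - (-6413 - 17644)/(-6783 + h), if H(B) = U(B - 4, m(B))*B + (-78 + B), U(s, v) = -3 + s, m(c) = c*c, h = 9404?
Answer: 14148626/2621 ≈ 5398.2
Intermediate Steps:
m(c) = c²
H(B) = -78 + B + B*(-7 + B) (H(B) = (-3 + (B - 4))*B + (-78 + B) = (-3 + (-4 + B))*B + (-78 + B) = (-7 + B)*B + (-78 + B) = B*(-7 + B) + (-78 + B) = -78 + B + B*(-7 + B))
H(-71) - (-6413 - 17644)/(-6783 + h) = (-78 - 71 - 71*(-7 - 71)) - (-6413 - 17644)/(-6783 + 9404) = (-78 - 71 - 71*(-78)) - (-24057)/2621 = (-78 - 71 + 5538) - (-24057)/2621 = 5389 - 1*(-24057/2621) = 5389 + 24057/2621 = 14148626/2621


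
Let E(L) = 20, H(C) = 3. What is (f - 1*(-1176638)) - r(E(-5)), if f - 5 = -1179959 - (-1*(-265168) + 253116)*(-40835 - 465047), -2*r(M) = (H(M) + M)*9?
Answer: 524381086551/2 ≈ 2.6219e+11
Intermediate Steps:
r(M) = -27/2 - 9*M/2 (r(M) = -(3 + M)*9/2 = -(27 + 9*M)/2 = -27/2 - 9*M/2)
f = 262189366534 (f = 5 + (-1179959 - (-1*(-265168) + 253116)*(-40835 - 465047)) = 5 + (-1179959 - (265168 + 253116)*(-505882)) = 5 + (-1179959 - 518284*(-505882)) = 5 + (-1179959 - 1*(-262190546488)) = 5 + (-1179959 + 262190546488) = 5 + 262189366529 = 262189366534)
(f - 1*(-1176638)) - r(E(-5)) = (262189366534 - 1*(-1176638)) - (-27/2 - 9/2*20) = (262189366534 + 1176638) - (-27/2 - 90) = 262190543172 - 1*(-207/2) = 262190543172 + 207/2 = 524381086551/2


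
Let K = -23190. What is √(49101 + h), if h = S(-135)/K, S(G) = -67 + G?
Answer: 2*√1650334310655/11595 ≈ 221.59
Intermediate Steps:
h = 101/11595 (h = (-67 - 135)/(-23190) = -202*(-1/23190) = 101/11595 ≈ 0.0087107)
√(49101 + h) = √(49101 + 101/11595) = √(569326196/11595) = 2*√1650334310655/11595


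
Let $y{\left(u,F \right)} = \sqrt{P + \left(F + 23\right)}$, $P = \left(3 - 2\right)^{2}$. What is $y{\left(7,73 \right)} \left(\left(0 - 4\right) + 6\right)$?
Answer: $2 \sqrt{97} \approx 19.698$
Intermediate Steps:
$P = 1$ ($P = 1^{2} = 1$)
$y{\left(u,F \right)} = \sqrt{24 + F}$ ($y{\left(u,F \right)} = \sqrt{1 + \left(F + 23\right)} = \sqrt{1 + \left(23 + F\right)} = \sqrt{24 + F}$)
$y{\left(7,73 \right)} \left(\left(0 - 4\right) + 6\right) = \sqrt{24 + 73} \left(\left(0 - 4\right) + 6\right) = \sqrt{97} \left(-4 + 6\right) = \sqrt{97} \cdot 2 = 2 \sqrt{97}$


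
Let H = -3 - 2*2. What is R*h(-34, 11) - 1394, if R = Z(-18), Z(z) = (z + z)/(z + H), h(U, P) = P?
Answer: -34454/25 ≈ -1378.2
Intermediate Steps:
H = -7 (H = -3 - 1*4 = -3 - 4 = -7)
Z(z) = 2*z/(-7 + z) (Z(z) = (z + z)/(z - 7) = (2*z)/(-7 + z) = 2*z/(-7 + z))
R = 36/25 (R = 2*(-18)/(-7 - 18) = 2*(-18)/(-25) = 2*(-18)*(-1/25) = 36/25 ≈ 1.4400)
R*h(-34, 11) - 1394 = (36/25)*11 - 1394 = 396/25 - 1394 = -34454/25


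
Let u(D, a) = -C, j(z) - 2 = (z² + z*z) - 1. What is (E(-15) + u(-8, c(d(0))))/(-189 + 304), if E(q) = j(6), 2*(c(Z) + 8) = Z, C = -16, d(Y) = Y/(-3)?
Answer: 89/115 ≈ 0.77391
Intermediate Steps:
j(z) = 1 + 2*z² (j(z) = 2 + ((z² + z*z) - 1) = 2 + ((z² + z²) - 1) = 2 + (2*z² - 1) = 2 + (-1 + 2*z²) = 1 + 2*z²)
d(Y) = -Y/3 (d(Y) = Y*(-⅓) = -Y/3)
c(Z) = -8 + Z/2
E(q) = 73 (E(q) = 1 + 2*6² = 1 + 2*36 = 1 + 72 = 73)
u(D, a) = 16 (u(D, a) = -1*(-16) = 16)
(E(-15) + u(-8, c(d(0))))/(-189 + 304) = (73 + 16)/(-189 + 304) = 89/115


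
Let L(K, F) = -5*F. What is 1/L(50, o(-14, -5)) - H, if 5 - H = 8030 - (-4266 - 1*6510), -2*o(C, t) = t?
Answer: 470023/25 ≈ 18801.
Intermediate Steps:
o(C, t) = -t/2
H = -18801 (H = 5 - (8030 - (-4266 - 1*6510)) = 5 - (8030 - (-4266 - 6510)) = 5 - (8030 - 1*(-10776)) = 5 - (8030 + 10776) = 5 - 1*18806 = 5 - 18806 = -18801)
1/L(50, o(-14, -5)) - H = 1/(-(-5)*(-5)/2) - 1*(-18801) = 1/(-5*5/2) + 18801 = 1/(-25/2) + 18801 = -2/25 + 18801 = 470023/25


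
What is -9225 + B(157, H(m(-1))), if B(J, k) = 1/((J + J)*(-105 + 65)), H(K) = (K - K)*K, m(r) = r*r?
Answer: -115866001/12560 ≈ -9225.0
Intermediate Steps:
m(r) = r²
H(K) = 0 (H(K) = 0*K = 0)
B(J, k) = -1/(80*J) (B(J, k) = 1/((2*J)*(-40)) = 1/(-80*J) = -1/(80*J))
-9225 + B(157, H(m(-1))) = -9225 - 1/80/157 = -9225 - 1/80*1/157 = -9225 - 1/12560 = -115866001/12560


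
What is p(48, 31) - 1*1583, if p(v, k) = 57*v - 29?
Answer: 1124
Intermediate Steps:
p(v, k) = -29 + 57*v
p(48, 31) - 1*1583 = (-29 + 57*48) - 1*1583 = (-29 + 2736) - 1583 = 2707 - 1583 = 1124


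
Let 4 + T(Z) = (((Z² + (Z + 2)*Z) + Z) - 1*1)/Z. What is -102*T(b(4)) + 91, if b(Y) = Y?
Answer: -1195/2 ≈ -597.50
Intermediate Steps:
T(Z) = -4 + (-1 + Z + Z² + Z*(2 + Z))/Z (T(Z) = -4 + (((Z² + (Z + 2)*Z) + Z) - 1*1)/Z = -4 + (((Z² + (2 + Z)*Z) + Z) - 1)/Z = -4 + (((Z² + Z*(2 + Z)) + Z) - 1)/Z = -4 + ((Z + Z² + Z*(2 + Z)) - 1)/Z = -4 + (-1 + Z + Z² + Z*(2 + Z))/Z)
-102*T(b(4)) + 91 = -102*(-1 - 1/4 + 2*4) + 91 = -102*(-1 - 1*¼ + 8) + 91 = -102*(-1 - ¼ + 8) + 91 = -102*27/4 + 91 = -1377/2 + 91 = -1195/2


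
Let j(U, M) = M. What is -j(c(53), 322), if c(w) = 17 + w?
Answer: -322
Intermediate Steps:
-j(c(53), 322) = -1*322 = -322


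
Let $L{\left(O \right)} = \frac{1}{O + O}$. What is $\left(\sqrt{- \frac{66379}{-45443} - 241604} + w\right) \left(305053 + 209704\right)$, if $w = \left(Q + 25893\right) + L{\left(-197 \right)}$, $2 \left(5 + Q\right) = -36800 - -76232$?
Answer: $\frac{9249140907075}{394} + \frac{514757 i \sqrt{498925249562499}}{45443} \approx 2.3475 \cdot 10^{10} + 2.5302 \cdot 10^{8} i$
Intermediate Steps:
$L{\left(O \right)} = \frac{1}{2 O}$
$Q = 19711$ ($Q = -5 + \frac{-36800 - -76232}{2} = -5 + \frac{-36800 + 76232}{2} = -5 + \frac{1}{2} \cdot 39432 = -5 + 19716 = 19711$)
$w = \frac{17967975}{394}$ ($w = \left(19711 + 25893\right) + \frac{1}{2 \left(-197\right)} = 45604 + \frac{1}{2} \left(- \frac{1}{197}\right) = 45604 - \frac{1}{394} = \frac{17967975}{394} \approx 45604.0$)
$\left(\sqrt{- \frac{66379}{-45443} - 241604} + w\right) \left(305053 + 209704\right) = \left(\sqrt{- \frac{66379}{-45443} - 241604} + \frac{17967975}{394}\right) \left(305053 + 209704\right) = \left(\sqrt{\left(-66379\right) \left(- \frac{1}{45443}\right) - 241604} + \frac{17967975}{394}\right) 514757 = \left(\sqrt{\frac{66379}{45443} - 241604} + \frac{17967975}{394}\right) 514757 = \left(\sqrt{- \frac{10979144193}{45443}} + \frac{17967975}{394}\right) 514757 = \left(\frac{i \sqrt{498925249562499}}{45443} + \frac{17967975}{394}\right) 514757 = \left(\frac{17967975}{394} + \frac{i \sqrt{498925249562499}}{45443}\right) 514757 = \frac{9249140907075}{394} + \frac{514757 i \sqrt{498925249562499}}{45443}$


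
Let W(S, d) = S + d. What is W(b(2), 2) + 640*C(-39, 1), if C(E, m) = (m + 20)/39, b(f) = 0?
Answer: 4506/13 ≈ 346.62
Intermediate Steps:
C(E, m) = 20/39 + m/39 (C(E, m) = (20 + m)*(1/39) = 20/39 + m/39)
W(b(2), 2) + 640*C(-39, 1) = (0 + 2) + 640*(20/39 + (1/39)*1) = 2 + 640*(20/39 + 1/39) = 2 + 640*(7/13) = 2 + 4480/13 = 4506/13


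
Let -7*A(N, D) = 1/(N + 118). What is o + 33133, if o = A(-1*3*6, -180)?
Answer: 23193099/700 ≈ 33133.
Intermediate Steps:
A(N, D) = -1/(7*(118 + N)) (A(N, D) = -1/(7*(N + 118)) = -1/(7*(118 + N)))
o = -1/700 (o = -1/(826 + 7*(-1*3*6)) = -1/(826 + 7*(-3*6)) = -1/(826 + 7*(-18)) = -1/(826 - 126) = -1/700 ≈ -0.0014286)
o + 33133 = -1/700 + 33133 = 23193099/700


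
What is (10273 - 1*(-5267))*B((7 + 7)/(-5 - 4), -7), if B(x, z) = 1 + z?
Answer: -93240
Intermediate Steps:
(10273 - 1*(-5267))*B((7 + 7)/(-5 - 4), -7) = (10273 - 1*(-5267))*(1 - 7) = (10273 + 5267)*(-6) = 15540*(-6) = -93240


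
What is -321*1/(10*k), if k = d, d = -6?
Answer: 107/20 ≈ 5.3500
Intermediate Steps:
k = -6
-321*1/(10*k) = -321/(-6*(-1)*(-10)) = -321/(6*(-10)) = -321/(-60) = -321*(-1/60) = 107/20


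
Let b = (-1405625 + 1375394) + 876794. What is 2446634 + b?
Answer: 3293197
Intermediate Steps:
b = 846563 (b = -30231 + 876794 = 846563)
2446634 + b = 2446634 + 846563 = 3293197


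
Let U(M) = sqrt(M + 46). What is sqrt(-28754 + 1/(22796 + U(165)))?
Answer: sqrt(-655476183 - 28754*sqrt(211))/sqrt(22796 + sqrt(211)) ≈ 169.57*I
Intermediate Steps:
U(M) = sqrt(46 + M)
sqrt(-28754 + 1/(22796 + U(165))) = sqrt(-28754 + 1/(22796 + sqrt(46 + 165))) = sqrt(-28754 + 1/(22796 + sqrt(211)))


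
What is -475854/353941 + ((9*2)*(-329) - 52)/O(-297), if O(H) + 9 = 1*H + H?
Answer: 1827503572/213426423 ≈ 8.5627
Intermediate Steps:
O(H) = -9 + 2*H (O(H) = -9 + (1*H + H) = -9 + (H + H) = -9 + 2*H)
-475854/353941 + ((9*2)*(-329) - 52)/O(-297) = -475854/353941 + ((9*2)*(-329) - 52)/(-9 + 2*(-297)) = -475854*1/353941 + (18*(-329) - 52)/(-9 - 594) = -475854/353941 + (-5922 - 52)/(-603) = -475854/353941 - 5974*(-1/603) = -475854/353941 + 5974/603 = 1827503572/213426423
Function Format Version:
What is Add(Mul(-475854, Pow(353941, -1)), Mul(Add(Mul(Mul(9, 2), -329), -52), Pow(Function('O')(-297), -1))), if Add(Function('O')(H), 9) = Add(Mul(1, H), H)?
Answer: Rational(1827503572, 213426423) ≈ 8.5627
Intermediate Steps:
Function('O')(H) = Add(-9, Mul(2, H)) (Function('O')(H) = Add(-9, Add(Mul(1, H), H)) = Add(-9, Add(H, H)) = Add(-9, Mul(2, H)))
Add(Mul(-475854, Pow(353941, -1)), Mul(Add(Mul(Mul(9, 2), -329), -52), Pow(Function('O')(-297), -1))) = Add(Mul(-475854, Pow(353941, -1)), Mul(Add(Mul(Mul(9, 2), -329), -52), Pow(Add(-9, Mul(2, -297)), -1))) = Add(Mul(-475854, Rational(1, 353941)), Mul(Add(Mul(18, -329), -52), Pow(Add(-9, -594), -1))) = Add(Rational(-475854, 353941), Mul(Add(-5922, -52), Pow(-603, -1))) = Add(Rational(-475854, 353941), Mul(-5974, Rational(-1, 603))) = Add(Rational(-475854, 353941), Rational(5974, 603)) = Rational(1827503572, 213426423)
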